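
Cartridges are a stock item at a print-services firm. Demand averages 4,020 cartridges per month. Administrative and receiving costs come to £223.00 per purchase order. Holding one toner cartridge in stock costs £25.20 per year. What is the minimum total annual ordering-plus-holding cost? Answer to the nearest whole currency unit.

TC* ≈ £23,285

Annual demand D = 4,020 × 12 = 48,240.
The optimal lot size = √(2DS/H) = √(2 × 48,240 × 223 / 25.2) ≈ 924.00.
At the optimum the two cost components are equal, so total cost = 2·(Q*/2)H = Q*·H.
Minimum total = √(2DSH) = √(2 × 48,240 × 223 × 25.2) ≈ 23284.738.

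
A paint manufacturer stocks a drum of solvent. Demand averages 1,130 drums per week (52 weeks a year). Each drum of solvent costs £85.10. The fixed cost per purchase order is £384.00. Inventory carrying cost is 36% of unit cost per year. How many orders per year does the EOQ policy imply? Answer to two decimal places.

Annual demand D = 1,130 × 52 = 58,760.
Holding cost H = 0.36 × £85.10 = £30.6360 per unit per year.
The optimal lot size = √(2DS/H) = √(2 × 58,760 × 384 / 30.636) ≈ 1213.68.
Orders per year = D / Q* = 58,760 / 1213.68 ≈ 48.415.

N ≈ 48.41 orders per year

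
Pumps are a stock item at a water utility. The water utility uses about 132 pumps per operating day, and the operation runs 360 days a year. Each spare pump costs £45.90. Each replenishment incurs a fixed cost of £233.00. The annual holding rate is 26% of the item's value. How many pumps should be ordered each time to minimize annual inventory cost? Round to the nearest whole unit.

Annual demand D = 132 × 360 = 47,520.
Holding cost H = 0.26 × £45.90 = £11.9340 per unit per year.
EOQ = √(2DS / H) = √(2 × 47,520 × 233 / 11.934).
= √(22,144,320 / 11.934) = √1,855,565.6109 ≈ 1362.191.

Q* ≈ 1,362 pumps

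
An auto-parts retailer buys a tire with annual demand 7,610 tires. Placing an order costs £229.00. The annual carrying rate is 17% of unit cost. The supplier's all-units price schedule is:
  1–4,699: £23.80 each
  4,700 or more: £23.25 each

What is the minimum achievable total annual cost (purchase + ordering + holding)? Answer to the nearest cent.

Holding cost per unit per year at price C is H = 0.17·C.
Candidates are each tier's EOQ (if it falls in that tier) and each price-break quantity.
EOQ at £23.80 = 928.1 (feasible in tier 1): TC = 7,610×£23.80 + (7,610/928.1)×229 + (928.1/2)×0.17×£23.80 = £184,873.24.
EOQ at £23.25 = 939.1 < 4700, so use break Q=4700: TC = 7,610×£23.25 + (7,610/4700.0)×229 + (4700.0/2)×0.17×£23.25 = £186,591.66.
Lowest total cost among the candidates is at Q = 928.1.

TC* ≈ £184,873.24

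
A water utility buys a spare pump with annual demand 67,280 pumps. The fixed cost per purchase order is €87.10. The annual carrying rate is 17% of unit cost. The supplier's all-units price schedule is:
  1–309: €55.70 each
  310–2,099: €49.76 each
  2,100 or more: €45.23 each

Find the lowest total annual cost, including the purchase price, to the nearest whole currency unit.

TC* ≈ €3,053,938

Holding cost per unit per year at price C is H = 0.17·C.
Candidates are each tier's EOQ (if it falls in that tier) and each price-break quantity.
Tier 1 (€55.70): EOQ = 1112.5 exceeds tier's upper bound 309, so this tier is dominated.
EOQ at €49.76 = 1177.1 (feasible in tier 2): TC = 67,280×€49.76 + (67,280/1177.1)×87.1 + (1177.1/2)×0.17×€49.76 = €3,357,809.87.
EOQ at €45.23 = 1234.6 < 2100, so use break Q=2100: TC = 67,280×€45.23 + (67,280/2100.0)×87.1 + (2100.0/2)×0.17×€45.23 = €3,053,938.47.
Lowest total cost among the candidates is at Q = 2100.0.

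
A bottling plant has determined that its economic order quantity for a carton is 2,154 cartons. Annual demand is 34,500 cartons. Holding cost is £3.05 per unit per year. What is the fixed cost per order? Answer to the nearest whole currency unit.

Squaring Q* = √(2DS/H) gives Q*² = 2DS/H.
From Q* = √(2DS/H): S = Q*²H / (2D) = 2,154² × 3.05 / (2 × 34,500) = 205.0889.

S ≈ £205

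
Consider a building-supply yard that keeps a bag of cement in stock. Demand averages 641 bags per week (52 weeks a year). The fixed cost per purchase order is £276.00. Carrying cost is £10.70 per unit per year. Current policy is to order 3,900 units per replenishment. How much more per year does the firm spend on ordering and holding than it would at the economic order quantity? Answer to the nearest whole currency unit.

Annual demand D = 641 × 52 = 33,332.
EOQ = √(2DS/H) = √(2 × 33,332 × 276 / 10.7) ≈ 1311.32.
Cost at Q* = (D/Q*)S + (Q*/2)H = √(2DSH) ≈ £14,031.11.
Cost at Q = 3,900: (33,332/3,900)×276 + (3,900/2)×10.7 = £2,358.88 + £20,865.00 = £23,223.88.
Excess = £23,223.88 − £14,031.11 = £9,192.77.

Extra cost ≈ £9,193 per year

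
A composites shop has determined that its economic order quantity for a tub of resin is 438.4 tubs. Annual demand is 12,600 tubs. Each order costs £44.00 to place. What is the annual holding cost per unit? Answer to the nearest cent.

Squaring Q* = √(2DS/H) gives Q*² = 2DS/H.
From Q* = √(2DS/H): H = 2DS / Q*² = 2 × 12,600 × 44 / 438.4² = 5.7692.

H ≈ £5.77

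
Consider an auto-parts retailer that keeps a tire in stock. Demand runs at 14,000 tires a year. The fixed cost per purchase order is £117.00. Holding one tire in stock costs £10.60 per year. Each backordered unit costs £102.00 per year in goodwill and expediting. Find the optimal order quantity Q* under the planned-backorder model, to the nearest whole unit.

Q* ≈ 584 tires

With planned backorders, Q* = √(2DS/H) · √((H+B)/B).
√(2DS/H) = √(2 × 14,000 × 117 / 10.6) = 555.929.
√((H+B)/B) = √((10.6+102)/102) = 1.0507.
Q* ≈ 584.101.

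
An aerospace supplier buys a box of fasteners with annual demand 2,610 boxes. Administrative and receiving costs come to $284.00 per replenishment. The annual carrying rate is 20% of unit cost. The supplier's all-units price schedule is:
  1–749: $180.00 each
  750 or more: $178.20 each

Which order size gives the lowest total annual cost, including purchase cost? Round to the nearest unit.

Q* ≈ 203 boxes

Holding cost per unit per year at price C is H = 0.20·C.
Evaluate total cost at each tier's feasible EOQ or, if the EOQ is below the tier, at the tier's minimum quantity.
EOQ at $180.00 = 202.9 (feasible in tier 1): TC = 2,610×$180.00 + (2,610/202.9)×284 + (202.9/2)×0.20×$180.00 = $477,105.43.
EOQ at $178.20 = 204.0 < 750, so use break Q=750: TC = 2,610×$178.20 + (2,610/750.0)×284 + (750.0/2)×0.20×$178.20 = $479,455.32.
Lowest total cost is $477,105.43 at Q = 202.9.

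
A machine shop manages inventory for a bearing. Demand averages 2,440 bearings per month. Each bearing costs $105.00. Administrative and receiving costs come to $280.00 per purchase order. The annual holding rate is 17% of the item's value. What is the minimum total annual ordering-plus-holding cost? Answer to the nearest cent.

TC* ≈ $17,107.98

Annual demand D = 2,440 × 12 = 29,280.
Holding cost H = 0.17 × $105.00 = $17.8500 per unit per year.
The optimal lot size = √(2DS/H) = √(2 × 29,280 × 280 / 17.85) ≈ 958.43.
At the optimum the two cost components are equal, so total cost = 2·(Q*/2)H = Q*·H.
Minimum total = √(2DSH) = √(2 × 29,280 × 280 × 17.85) ≈ 17107.977.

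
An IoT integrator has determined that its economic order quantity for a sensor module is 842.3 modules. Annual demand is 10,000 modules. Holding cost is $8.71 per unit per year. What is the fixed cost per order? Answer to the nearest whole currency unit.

Squaring Q* = √(2DS/H) gives Q*² = 2DS/H.
From Q* = √(2DS/H): S = Q*²H / (2D) = 842.3² × 8.71 / (2 × 10,000) = 308.9739.

S ≈ $309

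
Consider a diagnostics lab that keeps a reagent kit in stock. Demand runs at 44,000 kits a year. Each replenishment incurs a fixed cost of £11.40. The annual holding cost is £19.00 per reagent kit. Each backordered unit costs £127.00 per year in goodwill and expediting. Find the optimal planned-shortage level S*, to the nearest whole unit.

S* ≈ 32 kits

With planned backorders, Q* = √(2DS/H) · √((H+B)/B).
√(2DS/H) = √(2 × 44,000 × 11.4 / 19) = 229.783.
√((H+B)/B) = √((19+127)/127) = 1.0722.
Q* ≈ 246.372.
S* = Q* · H/(H+B) = 246.372 × 19/146 ≈ 32.062.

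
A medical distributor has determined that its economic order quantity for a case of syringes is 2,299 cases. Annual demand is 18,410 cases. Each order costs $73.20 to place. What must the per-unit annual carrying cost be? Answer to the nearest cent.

Squaring Q* = √(2DS/H) gives Q*² = 2DS/H.
From Q* = √(2DS/H): H = 2DS / Q*² = 2 × 18,410 × 73.2 / 2,299² = 0.5099.

H ≈ $0.51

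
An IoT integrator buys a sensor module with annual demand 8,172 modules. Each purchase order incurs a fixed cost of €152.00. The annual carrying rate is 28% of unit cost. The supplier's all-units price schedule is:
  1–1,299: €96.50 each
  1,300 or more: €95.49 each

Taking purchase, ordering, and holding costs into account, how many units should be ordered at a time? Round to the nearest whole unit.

Holding cost per unit per year at price C is H = 0.28·C.
For each price level, check whether its EOQ is feasible; otherwise the best quantity at that price is the breakpoint.
EOQ at €96.50 = 303.2 (feasible in tier 1): TC = 8,172×€96.50 + (8,172/303.2)×152 + (303.2/2)×0.28×€96.50 = €796,791.01.
EOQ at €95.49 = 304.8 < 1300, so use break Q=1300: TC = 8,172×€95.49 + (8,172/1300.0)×152 + (1300.0/2)×0.28×€95.49 = €798,678.96.
Lowest total cost is €796,791.01 at Q = 303.2.

Q* ≈ 303 modules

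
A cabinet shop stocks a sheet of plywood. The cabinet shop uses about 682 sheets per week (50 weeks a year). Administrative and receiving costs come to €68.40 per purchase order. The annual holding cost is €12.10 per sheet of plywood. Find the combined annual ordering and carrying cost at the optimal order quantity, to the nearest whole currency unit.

TC* ≈ €7,513

Annual demand D = 682 × 50 = 34,100.
EOQ = √(2DS/H) = √(2 × 34,100 × 68.4 / 12.1) ≈ 620.91.
At Q*, ordering cost (D/Q*)S equals holding cost (Q*/2)H, each = √(DSH/2).
Minimum total = √(2DSH) = √(2 × 34,100 × 68.4 × 12.1) ≈ 7512.992.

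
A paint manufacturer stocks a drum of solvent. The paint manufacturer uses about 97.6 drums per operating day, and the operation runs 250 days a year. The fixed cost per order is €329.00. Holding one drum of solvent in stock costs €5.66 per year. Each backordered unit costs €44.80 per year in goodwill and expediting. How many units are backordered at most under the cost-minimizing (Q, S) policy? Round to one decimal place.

S* ≈ 200.5 drums

Annual demand D = 97.6 × 250 = 24,400.
With planned backorders, Q* = √(2DS/H) · √((H+B)/B).
√(2DS/H) = √(2 × 24,400 × 329 / 5.66) = 1684.223.
√((H+B)/B) = √((5.66+44.8)/44.8) = 1.0613.
Q* ≈ 1787.451.
S* = Q* · H/(H+B) = 1787.451 × 5.66/50.46 ≈ 200.495.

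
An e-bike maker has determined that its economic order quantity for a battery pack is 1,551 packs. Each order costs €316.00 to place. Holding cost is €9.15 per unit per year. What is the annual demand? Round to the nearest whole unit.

Squaring Q* = √(2DS/H) gives Q*² = 2DS/H.
From Q* = √(2DS/H): D = Q*²H / (2S) = 1,551² × 9.15 / (2 × 316) = 34827.926.

D ≈ 34,828 packs per year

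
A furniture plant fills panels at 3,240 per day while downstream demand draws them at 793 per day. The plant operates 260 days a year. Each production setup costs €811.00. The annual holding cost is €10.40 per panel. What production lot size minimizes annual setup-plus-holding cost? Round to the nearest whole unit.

Q* ≈ 6,525 panels

Annual demand D = 793 × 260 = 206,180.
Production build-up factor (1 − d/p) = 1 − 793/3,240 = 0.7552.
Q* = √(2DS / (H(1 − d/p))) = √(2 × 206,180 × 811 / (10.4 × 0.7552)).
= √(334,423,960 / 7.8546) ≈ 6525.106.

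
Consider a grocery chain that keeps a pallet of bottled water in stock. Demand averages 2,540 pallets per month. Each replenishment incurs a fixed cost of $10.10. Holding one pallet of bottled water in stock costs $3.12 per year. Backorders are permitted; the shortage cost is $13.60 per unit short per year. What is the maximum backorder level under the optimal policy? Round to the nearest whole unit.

Annual demand D = 2,540 × 12 = 30,480.
With planned backorders, Q* = √(2DS/H) · √((H+B)/B).
√(2DS/H) = √(2 × 30,480 × 10.1 / 3.12) = 444.228.
√((H+B)/B) = √((3.12+13.6)/13.6) = 1.1088.
Q* ≈ 492.555.
S* = Q* · H/(H+B) = 492.555 × 3.12/16.72 ≈ 91.912.

S* ≈ 92 pallets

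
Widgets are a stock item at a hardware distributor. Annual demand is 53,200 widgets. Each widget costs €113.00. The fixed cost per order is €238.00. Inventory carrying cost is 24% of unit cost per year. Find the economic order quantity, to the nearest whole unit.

Q* ≈ 966 widgets

Holding cost H = 0.24 × €113.00 = €27.1200 per unit per year.
EOQ = √(2DS / H) = √(2 × 53,200 × 238 / 27.12).
= √(25,323,200 / 27.12) = √933,746.3127 ≈ 966.305.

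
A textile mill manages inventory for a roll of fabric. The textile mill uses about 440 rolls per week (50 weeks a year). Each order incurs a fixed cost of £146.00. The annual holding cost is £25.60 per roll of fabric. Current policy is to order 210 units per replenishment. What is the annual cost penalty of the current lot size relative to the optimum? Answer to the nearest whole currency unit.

Annual demand D = 440 × 50 = 22,000.
EOQ = √(2DS/H) = √(2 × 22,000 × 146 / 25.6) ≈ 500.94.
Cost at Q* = (D/Q*)S + (Q*/2)H = √(2DSH) ≈ £12,823.98.
Cost at Q = 210: (22,000/210)×146 + (210/2)×25.6 = £15,295.24 + £2,688.00 = £17,983.24.
Excess = £17,983.24 − £12,823.98 = £5,159.26.

Extra cost ≈ £5,159 per year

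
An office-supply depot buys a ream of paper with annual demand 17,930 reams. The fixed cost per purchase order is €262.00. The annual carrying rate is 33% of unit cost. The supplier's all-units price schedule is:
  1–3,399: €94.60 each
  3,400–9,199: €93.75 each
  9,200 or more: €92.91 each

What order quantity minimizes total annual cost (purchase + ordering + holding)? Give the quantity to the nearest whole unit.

Holding cost per unit per year at price C is H = 0.33·C.
Candidates are each tier's EOQ (if it falls in that tier) and each price-break quantity.
EOQ at €94.60 = 548.6 (feasible in tier 1): TC = 17,930×€94.60 + (17,930/548.6)×262 + (548.6/2)×0.33×€94.60 = €1,713,304.09.
EOQ at €93.75 = 551.1 < 3400, so use break Q=3400: TC = 17,930×€93.75 + (17,930/3400.0)×262 + (3400.0/2)×0.33×€93.75 = €1,734,912.91.
EOQ at €92.91 = 553.6 < 9200, so use break Q=9200: TC = 17,930×€92.91 + (17,930/9200.0)×262 + (9200.0/2)×0.33×€92.91 = €1,807,424.30.
Lowest total cost is €1,713,304.09 at Q = 548.6.

Q* ≈ 549 reams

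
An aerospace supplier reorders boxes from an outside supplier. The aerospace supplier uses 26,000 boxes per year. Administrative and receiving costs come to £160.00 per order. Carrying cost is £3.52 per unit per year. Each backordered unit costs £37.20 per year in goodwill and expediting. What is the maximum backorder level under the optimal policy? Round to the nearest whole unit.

With planned backorders, Q* = √(2DS/H) · √((H+B)/B).
√(2DS/H) = √(2 × 26,000 × 160 / 3.52) = 1537.412.
√((H+B)/B) = √((3.52+37.2)/37.2) = 1.0462.
Q* ≈ 1608.506.
S* = Q* · H/(H+B) = 1608.506 × 3.52/40.72 ≈ 139.046.

S* ≈ 139 boxes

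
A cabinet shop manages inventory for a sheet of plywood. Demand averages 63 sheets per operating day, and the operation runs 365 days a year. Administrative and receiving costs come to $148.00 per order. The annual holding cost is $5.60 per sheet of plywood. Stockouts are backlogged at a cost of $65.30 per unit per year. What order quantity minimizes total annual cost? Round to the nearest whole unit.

Annual demand D = 63 × 365 = 22,995.
With planned backorders, Q* = √(2DS/H) · √((H+B)/B).
√(2DS/H) = √(2 × 22,995 × 148 / 5.6) = 1102.474.
√((H+B)/B) = √((5.6+65.3)/65.3) = 1.0420.
Q* ≈ 1148.775.

Q* ≈ 1,149 sheets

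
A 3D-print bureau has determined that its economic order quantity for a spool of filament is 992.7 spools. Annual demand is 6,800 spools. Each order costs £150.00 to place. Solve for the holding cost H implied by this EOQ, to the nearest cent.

H ≈ £2.07

Squaring Q* = √(2DS/H) gives Q*² = 2DS/H.
From Q* = √(2DS/H): H = 2DS / Q*² = 2 × 6,800 × 150 / 992.7² = 2.0701.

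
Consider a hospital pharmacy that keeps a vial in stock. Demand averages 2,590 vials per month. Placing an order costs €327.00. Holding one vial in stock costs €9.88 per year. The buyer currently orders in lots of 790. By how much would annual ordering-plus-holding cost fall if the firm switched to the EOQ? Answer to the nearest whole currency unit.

Extra cost ≈ €2,596 per year

Annual demand D = 2,590 × 12 = 31,080.
EOQ = √(2DS/H) = √(2 × 31,080 × 327 / 9.88) ≈ 1434.34.
Cost at Q* = (D/Q*)S + (Q*/2)H = √(2DSH) ≈ €14,171.24.
Cost at Q = 790: (31,080/790)×327 + (790/2)×9.88 = €12,864.76 + €3,902.60 = €16,767.36.
Excess = €16,767.36 − €14,171.24 = €2,596.12.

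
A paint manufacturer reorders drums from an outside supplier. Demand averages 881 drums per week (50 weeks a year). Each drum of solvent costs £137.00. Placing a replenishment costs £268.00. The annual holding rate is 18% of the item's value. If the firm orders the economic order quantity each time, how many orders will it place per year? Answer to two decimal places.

Annual demand D = 881 × 50 = 44,050.
Holding cost H = 0.18 × £137.00 = £24.6600 per unit per year.
The optimal lot size = √(2DS/H) = √(2 × 44,050 × 268 / 24.66) ≈ 978.50.
Orders per year = D / Q* = 44,050 / 978.50 ≈ 45.018.

N ≈ 45.02 orders per year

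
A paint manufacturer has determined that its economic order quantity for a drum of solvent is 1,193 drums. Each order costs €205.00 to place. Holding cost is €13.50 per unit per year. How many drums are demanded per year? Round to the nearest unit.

Invert the EOQ relation Q*² = 2DS/H.
From Q* = √(2DS/H): D = Q*²H / (2S) = 1,193² × 13.5 / (2 × 205) = 46863.077.

D ≈ 46,863 drums per year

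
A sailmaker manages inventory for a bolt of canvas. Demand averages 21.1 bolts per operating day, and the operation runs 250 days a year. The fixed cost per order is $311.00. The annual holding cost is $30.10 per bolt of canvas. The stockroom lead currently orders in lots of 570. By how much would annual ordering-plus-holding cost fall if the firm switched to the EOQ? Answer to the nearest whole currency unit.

Extra cost ≈ $1,519 per year

Annual demand D = 21.1 × 250 = 5,275.
EOQ = √(2DS/H) = √(2 × 5,275 × 311 / 30.1) ≈ 330.16.
Cost at Q* = (D/Q*)S + (Q*/2)H = √(2DSH) ≈ $9,937.79.
Cost at Q = 570: (5,275/570)×311 + (570/2)×30.1 = $2,878.11 + $8,578.50 = $11,456.61.
Excess = $11,456.61 − $9,937.79 = $1,518.83.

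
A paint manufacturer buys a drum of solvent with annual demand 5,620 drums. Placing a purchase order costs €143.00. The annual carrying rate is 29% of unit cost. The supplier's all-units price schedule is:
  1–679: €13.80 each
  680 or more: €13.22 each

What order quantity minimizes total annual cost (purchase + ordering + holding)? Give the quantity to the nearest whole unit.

Q* ≈ 680 drums

Holding cost per unit per year at price C is H = 0.29·C.
Candidates are each tier's EOQ (if it falls in that tier) and each price-break quantity.
EOQ at €13.80 = 633.7 (feasible in tier 1): TC = 5,620×€13.80 + (5,620/633.7)×143 + (633.7/2)×0.29×€13.80 = €80,092.24.
EOQ at €13.22 = 647.5 < 680, so use break Q=680: TC = 5,620×€13.22 + (5,620/680.0)×143 + (680.0/2)×0.29×€13.22 = €76,781.74.
Lowest total cost is €76,781.74 at Q = 680.0.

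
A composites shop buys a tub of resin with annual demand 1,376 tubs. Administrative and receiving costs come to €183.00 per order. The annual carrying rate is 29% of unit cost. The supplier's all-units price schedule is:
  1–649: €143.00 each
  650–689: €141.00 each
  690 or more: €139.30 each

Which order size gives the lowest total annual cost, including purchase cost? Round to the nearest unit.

Holding cost per unit per year at price C is H = 0.29·C.
Candidates are each tier's EOQ (if it falls in that tier) and each price-break quantity.
EOQ at €143.00 = 110.2 (feasible in tier 1): TC = 1,376×€143.00 + (1,376/110.2)×183 + (110.2/2)×0.29×€143.00 = €201,338.01.
EOQ at €141.00 = 111.0 < 650, so use break Q=650: TC = 1,376×€141.00 + (1,376/650.0)×183 + (650.0/2)×0.29×€141.00 = €207,692.65.
EOQ at €139.30 = 111.7 < 690, so use break Q=690: TC = 1,376×€139.30 + (1,376/690.0)×183 + (690.0/2)×0.29×€139.30 = €205,978.70.
Lowest total cost is €201,338.01 at Q = 110.2.

Q* ≈ 110 tubs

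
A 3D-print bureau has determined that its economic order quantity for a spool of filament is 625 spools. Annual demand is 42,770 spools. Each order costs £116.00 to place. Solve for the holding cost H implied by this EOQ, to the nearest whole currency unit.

Invert the EOQ relation Q*² = 2DS/H.
From Q* = √(2DS/H): H = 2DS / Q*² = 2 × 42,770 × 116 / 625² = 25.4020.

H ≈ £25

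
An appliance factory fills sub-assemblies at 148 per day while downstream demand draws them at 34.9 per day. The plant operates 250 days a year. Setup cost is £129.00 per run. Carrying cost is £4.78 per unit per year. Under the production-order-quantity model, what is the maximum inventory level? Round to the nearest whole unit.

I_max ≈ 600 sub-assemblies

Annual demand D = 34.9 × 250 = 8,725.
Production build-up factor (1 − d/p) = 1 − 34.9/148 = 0.7642.
Q* = √(2DS / (H(1 − d/p))) = √(2 × 8,725 × 129 / (4.78 × 0.7642)).
= √(2,251,050 / 3.6528) ≈ 785.015.
Maximum inventory = Q*(1 − d/p) = 785.015 × 0.7642 ≈ 599.900.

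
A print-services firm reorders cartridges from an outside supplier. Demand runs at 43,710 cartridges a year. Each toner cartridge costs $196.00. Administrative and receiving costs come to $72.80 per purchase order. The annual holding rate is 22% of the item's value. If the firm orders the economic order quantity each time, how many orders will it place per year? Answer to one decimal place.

N ≈ 113.8 orders per year

Holding cost H = 0.22 × $196.00 = $43.1200 per unit per year.
EOQ = √(2DS/H) = √(2 × 43,710 × 72.8 / 43.12) ≈ 384.18.
Orders per year = D / Q* = 43,710 / 384.18 ≈ 113.776.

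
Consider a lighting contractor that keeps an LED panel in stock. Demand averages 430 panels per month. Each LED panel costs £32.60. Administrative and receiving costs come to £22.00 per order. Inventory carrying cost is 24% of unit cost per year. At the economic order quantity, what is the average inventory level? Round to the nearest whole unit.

Average inventory ≈ 85 panels

Annual demand D = 430 × 12 = 5,160.
Holding cost H = 0.24 × £32.60 = £7.8240 per unit per year.
Q* = √(2DS/H) = √(2 × 5,160 × 22 / 7.824) ≈ 170.35.
Average inventory = Q*/2 ≈ 170.35 / 2 = 85.174.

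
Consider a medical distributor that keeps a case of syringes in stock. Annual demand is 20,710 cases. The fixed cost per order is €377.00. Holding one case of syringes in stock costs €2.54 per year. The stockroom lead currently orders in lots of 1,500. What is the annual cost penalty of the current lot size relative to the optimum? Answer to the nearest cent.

Extra cost ≈ €812.26 per year

EOQ = √(2DS/H) = √(2 × 20,710 × 377 / 2.54) ≈ 2479.47.
Cost at Q* = (D/Q*)S + (Q*/2)H = √(2DSH) ≈ €6,297.85.
Cost at Q = 1,500: (20,710/1,500)×377 + (1,500/2)×2.54 = €5,205.11 + €1,905.00 = €7,110.11.
Excess = €7,110.11 − €6,297.85 = €812.26.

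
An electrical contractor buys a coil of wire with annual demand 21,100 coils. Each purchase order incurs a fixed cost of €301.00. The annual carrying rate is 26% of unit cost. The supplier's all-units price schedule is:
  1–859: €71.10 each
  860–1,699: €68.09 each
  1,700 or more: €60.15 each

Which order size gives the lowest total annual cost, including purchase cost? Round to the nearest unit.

Holding cost per unit per year at price C is H = 0.26·C.
Candidates are each tier's EOQ (if it falls in that tier) and each price-break quantity.
EOQ at €71.10 = 828.9 (feasible in tier 1): TC = 21,100×€71.10 + (21,100/828.9)×301 + (828.9/2)×0.26×€71.10 = €1,515,533.60.
EOQ at €68.09 = 847.1 < 860, so use break Q=860: TC = 21,100×€68.09 + (21,100/860.0)×301 + (860.0/2)×0.26×€68.09 = €1,451,696.46.
EOQ at €60.15 = 901.2 < 1700, so use break Q=1700: TC = 21,100×€60.15 + (21,100/1700.0)×301 + (1700.0/2)×0.26×€60.15 = €1,286,194.09.
Lowest total cost is €1,286,194.09 at Q = 1700.0.

Q* ≈ 1,700 coils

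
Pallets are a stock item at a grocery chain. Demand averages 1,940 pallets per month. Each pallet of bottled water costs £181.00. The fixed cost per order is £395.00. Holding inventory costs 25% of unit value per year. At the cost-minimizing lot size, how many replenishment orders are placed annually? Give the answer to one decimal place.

Annual demand D = 1,940 × 12 = 23,280.
Holding cost H = 0.25 × £181.00 = £45.2500 per unit per year.
The optimal lot size = √(2DS/H) = √(2 × 23,280 × 395 / 45.25) ≈ 637.52.
Orders per year = D / Q* = 23,280 / 637.52 ≈ 36.516.

N ≈ 36.5 orders per year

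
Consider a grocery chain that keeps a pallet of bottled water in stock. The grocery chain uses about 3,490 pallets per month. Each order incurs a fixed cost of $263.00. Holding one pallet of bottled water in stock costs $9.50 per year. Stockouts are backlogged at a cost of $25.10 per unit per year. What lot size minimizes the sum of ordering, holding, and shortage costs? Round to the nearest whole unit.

Annual demand D = 3,490 × 12 = 41,880.
With planned backorders, Q* = √(2DS/H) · √((H+B)/B).
√(2DS/H) = √(2 × 41,880 × 263 / 9.5) = 1522.770.
√((H+B)/B) = √((9.5+25.1)/25.1) = 1.1741.
Q* ≈ 1787.869.

Q* ≈ 1,788 pallets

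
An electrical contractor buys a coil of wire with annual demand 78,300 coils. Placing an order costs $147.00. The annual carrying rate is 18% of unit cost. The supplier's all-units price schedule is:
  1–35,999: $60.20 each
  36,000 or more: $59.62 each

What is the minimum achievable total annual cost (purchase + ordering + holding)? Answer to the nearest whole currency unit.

TC* ≈ $4,729,454

Holding cost per unit per year at price C is H = 0.18·C.
For each price level, check whether its EOQ is feasible; otherwise the best quantity at that price is the breakpoint.
EOQ at $60.20 = 1457.5 (feasible in tier 1): TC = 78,300×$60.20 + (78,300/1457.5)×147 + (1457.5/2)×0.18×$60.20 = $4,729,453.89.
EOQ at $59.62 = 1464.6 < 36000, so use break Q=36000: TC = 78,300×$59.62 + (78,300/36000.0)×147 + (36000.0/2)×0.18×$59.62 = $4,861,734.52.
Lowest total cost among the candidates is at Q = 1457.5.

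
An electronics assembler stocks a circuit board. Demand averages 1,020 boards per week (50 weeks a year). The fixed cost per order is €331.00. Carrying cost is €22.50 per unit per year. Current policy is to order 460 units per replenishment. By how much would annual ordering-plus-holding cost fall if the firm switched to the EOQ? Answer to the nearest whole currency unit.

Annual demand D = 1,020 × 50 = 51,000.
EOQ = √(2DS/H) = √(2 × 51,000 × 331 / 22.5) ≈ 1224.96.
Cost at Q* = (D/Q*)S + (Q*/2)H = √(2DSH) ≈ €27,561.66.
Cost at Q = 460: (51,000/460)×331 + (460/2)×22.5 = €36,697.83 + €5,175.00 = €41,872.83.
Excess = €41,872.83 − €27,561.66 = €14,311.17.

Extra cost ≈ €14,311 per year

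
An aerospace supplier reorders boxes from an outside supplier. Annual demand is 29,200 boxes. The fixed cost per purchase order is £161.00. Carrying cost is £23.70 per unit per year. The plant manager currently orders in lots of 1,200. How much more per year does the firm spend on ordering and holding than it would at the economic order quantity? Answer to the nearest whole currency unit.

EOQ = √(2DS/H) = √(2 × 29,200 × 161 / 23.7) ≈ 629.86.
Cost at Q* = (D/Q*)S + (Q*/2)H = √(2DSH) ≈ £14,927.72.
Cost at Q = 1,200: (29,200/1,200)×161 + (1,200/2)×23.7 = £3,917.67 + £14,220.00 = £18,137.67.
Excess = £18,137.67 − £14,927.72 = £3,209.94.

Extra cost ≈ £3,210 per year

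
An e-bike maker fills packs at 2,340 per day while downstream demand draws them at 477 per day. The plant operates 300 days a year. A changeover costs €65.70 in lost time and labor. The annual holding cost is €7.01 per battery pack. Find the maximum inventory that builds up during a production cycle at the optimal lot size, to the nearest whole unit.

I_max ≈ 1,461 packs

Annual demand D = 477 × 300 = 143,100.
Production build-up factor (1 − d/p) = 1 − 477/2,340 = 0.7962.
Q* = √(2DS / (H(1 − d/p))) = √(2 × 143,100 × 65.7 / (7.01 × 0.7962)).
= √(18,803,340 / 5.581) ≈ 1835.524.
Maximum inventory = Q*(1 − d/p) = 1835.524 × 0.7962 ≈ 1461.359.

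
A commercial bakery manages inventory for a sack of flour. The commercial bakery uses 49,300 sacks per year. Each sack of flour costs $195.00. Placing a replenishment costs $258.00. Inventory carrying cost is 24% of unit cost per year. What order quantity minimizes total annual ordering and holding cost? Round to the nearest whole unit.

Holding cost H = 0.24 × $195.00 = $46.8000 per unit per year.
EOQ = √(2DS / H) = √(2 × 49,300 × 258 / 46.8).
= √(25,438,800 / 46.8) = √543,564.1026 ≈ 737.268.

Q* ≈ 737 sacks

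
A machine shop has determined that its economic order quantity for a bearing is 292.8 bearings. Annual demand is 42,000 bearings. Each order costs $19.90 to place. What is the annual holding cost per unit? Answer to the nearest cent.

Invert the EOQ relation Q*² = 2DS/H.
From Q* = √(2DS/H): H = 2DS / Q*² = 2 × 42,000 × 19.9 / 292.8² = 19.4980.

H ≈ $19.50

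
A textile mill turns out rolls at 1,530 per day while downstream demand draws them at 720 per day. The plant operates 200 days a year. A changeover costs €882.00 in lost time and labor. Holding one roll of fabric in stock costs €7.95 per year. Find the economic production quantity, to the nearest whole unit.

Annual demand D = 720 × 200 = 144,000.
Production build-up factor (1 − d/p) = 1 − 720/1,530 = 0.5294.
Q* = √(2DS / (H(1 − d/p))) = √(2 × 144,000 × 882 / (7.95 × 0.5294)).
= √(254,016,000 / 4.2088) ≈ 7768.733.

Q* ≈ 7,769 rolls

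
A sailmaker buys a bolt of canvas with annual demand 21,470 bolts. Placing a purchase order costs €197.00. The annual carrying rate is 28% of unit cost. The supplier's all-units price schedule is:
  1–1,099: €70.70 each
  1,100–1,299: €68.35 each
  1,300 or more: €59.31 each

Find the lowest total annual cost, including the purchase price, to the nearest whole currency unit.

Holding cost per unit per year at price C is H = 0.28·C.
Candidates are each tier's EOQ (if it falls in that tier) and each price-break quantity.
EOQ at €70.70 = 653.7 (feasible in tier 1): TC = 21,470×€70.70 + (21,470/653.7)×197 + (653.7/2)×0.28×€70.70 = €1,530,869.55.
EOQ at €68.35 = 664.8 < 1100, so use break Q=1100: TC = 21,470×€68.35 + (21,470/1100.0)×197 + (1100.0/2)×0.28×€68.35 = €1,481,845.48.
EOQ at €59.31 = 713.7 < 1300, so use break Q=1300: TC = 21,470×€59.31 + (21,470/1300.0)×197 + (1300.0/2)×0.28×€59.31 = €1,287,433.65.
Lowest total cost among the candidates is at Q = 1300.0.

TC* ≈ €1,287,434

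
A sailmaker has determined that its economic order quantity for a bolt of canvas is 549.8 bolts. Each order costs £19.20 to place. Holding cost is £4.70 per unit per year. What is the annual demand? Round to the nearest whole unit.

D ≈ 36,998 bolts per year

The basic EOQ model gives Q* = √(2DS/H); rearrange for the unknown.
From Q* = √(2DS/H): D = Q*²H / (2S) = 549.8² × 4.7 / (2 × 19.2) = 36997.817.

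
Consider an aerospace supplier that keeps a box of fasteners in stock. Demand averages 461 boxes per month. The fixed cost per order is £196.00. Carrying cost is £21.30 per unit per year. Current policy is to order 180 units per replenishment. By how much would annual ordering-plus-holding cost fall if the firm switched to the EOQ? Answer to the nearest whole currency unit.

Annual demand D = 461 × 12 = 5,532.
EOQ = √(2DS/H) = √(2 × 5,532 × 196 / 21.3) ≈ 319.08.
Cost at Q* = (D/Q*)S + (Q*/2)H = √(2DSH) ≈ £6,796.32.
Cost at Q = 180: (5,532/180)×196 + (180/2)×21.3 = £6,023.73 + £1,917.00 = £7,940.73.
Excess = £7,940.73 − £6,796.32 = £1,144.41.

Extra cost ≈ £1,144 per year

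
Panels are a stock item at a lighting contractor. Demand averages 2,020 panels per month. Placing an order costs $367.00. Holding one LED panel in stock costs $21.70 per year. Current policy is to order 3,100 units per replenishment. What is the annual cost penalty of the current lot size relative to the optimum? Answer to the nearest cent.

Extra cost ≈ $16,855.53 per year

Annual demand D = 2,020 × 12 = 24,240.
EOQ = √(2DS/H) = √(2 × 24,240 × 367 / 21.7) ≈ 905.49.
Cost at Q* = (D/Q*)S + (Q*/2)H = √(2DSH) ≈ $19,649.17.
Cost at Q = 3,100: (24,240/3,100)×367 + (3,100/2)×21.7 = $2,869.70 + $33,635.00 = $36,504.70.
Excess = $36,504.70 − $19,649.17 = $16,855.53.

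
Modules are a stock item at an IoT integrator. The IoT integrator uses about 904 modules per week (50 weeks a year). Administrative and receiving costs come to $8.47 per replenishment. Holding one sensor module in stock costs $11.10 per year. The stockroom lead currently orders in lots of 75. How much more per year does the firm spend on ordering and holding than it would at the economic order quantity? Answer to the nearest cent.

Annual demand D = 904 × 50 = 45,200.
EOQ = √(2DS/H) = √(2 × 45,200 × 8.47 / 11.1) ≈ 262.64.
Cost at Q* = (D/Q*)S + (Q*/2)H = √(2DSH) ≈ $2,915.33.
Cost at Q = 75: (45,200/75)×8.47 + (75/2)×11.1 = $5,104.59 + $416.25 = $5,520.84.
Excess = $5,520.84 − $2,915.33 = $2,605.51.

Extra cost ≈ $2,605.51 per year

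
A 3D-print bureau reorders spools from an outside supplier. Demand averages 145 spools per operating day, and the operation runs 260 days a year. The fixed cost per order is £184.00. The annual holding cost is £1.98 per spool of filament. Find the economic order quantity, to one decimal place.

Q* ≈ 2,647.0 spools

Annual demand D = 145 × 260 = 37,700.
EOQ = √(2DS / H) = √(2 × 37,700 × 184 / 1.98).
= √(13,873,600 / 1.98) = √7,006,868.6869 ≈ 2647.049.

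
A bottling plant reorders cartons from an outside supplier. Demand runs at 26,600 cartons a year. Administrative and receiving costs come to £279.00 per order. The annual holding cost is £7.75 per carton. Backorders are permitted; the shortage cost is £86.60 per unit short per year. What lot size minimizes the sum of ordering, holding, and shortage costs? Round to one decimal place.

Q* ≈ 1,444.5 cartons

With planned backorders, Q* = √(2DS/H) · √((H+B)/B).
√(2DS/H) = √(2 × 26,600 × 279 / 7.75) = 1383.908.
√((H+B)/B) = √((7.75+86.6)/86.6) = 1.0438.
Q* ≈ 1444.505.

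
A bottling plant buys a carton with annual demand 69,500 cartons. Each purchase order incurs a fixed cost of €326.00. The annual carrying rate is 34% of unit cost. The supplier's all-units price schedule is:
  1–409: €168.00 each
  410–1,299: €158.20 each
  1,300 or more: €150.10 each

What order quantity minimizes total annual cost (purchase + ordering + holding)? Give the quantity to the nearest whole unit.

Holding cost per unit per year at price C is H = 0.34·C.
Evaluate total cost at each tier's feasible EOQ or, if the EOQ is below the tier, at the tier's minimum quantity.
Tier 1 (€168.00): EOQ = 890.7 exceeds tier's upper bound 409, so this tier is dominated.
EOQ at €158.20 = 917.9 (feasible in tier 2): TC = 69,500×€158.20 + (69,500/917.9)×326 + (917.9/2)×0.34×€158.20 = €11,044,269.52.
EOQ at €150.10 = 942.3 < 1300, so use break Q=1300: TC = 69,500×€150.10 + (69,500/1300.0)×326 + (1300.0/2)×0.34×€150.10 = €10,482,550.56.
Lowest total cost is €10,482,550.56 at Q = 1300.0.

Q* ≈ 1,300 cartons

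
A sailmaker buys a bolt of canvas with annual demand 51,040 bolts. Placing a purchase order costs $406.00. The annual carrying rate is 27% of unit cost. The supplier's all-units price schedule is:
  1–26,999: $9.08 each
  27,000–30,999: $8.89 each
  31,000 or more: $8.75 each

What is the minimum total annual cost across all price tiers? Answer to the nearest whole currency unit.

TC* ≈ $473,523

Holding cost per unit per year at price C is H = 0.27·C.
Evaluate total cost at each tier's feasible EOQ or, if the EOQ is below the tier, at the tier's minimum quantity.
EOQ at $9.08 = 4111.6 (feasible in tier 1): TC = 51,040×$9.08 + (51,040/4111.6)×406 + (4111.6/2)×0.27×$9.08 = $473,523.14.
EOQ at $8.89 = 4155.3 < 27000, so use break Q=27000: TC = 51,040×$8.89 + (51,040/27000.0)×406 + (27000.0/2)×0.27×$8.89 = $486,917.14.
EOQ at $8.75 = 4188.4 < 31000, so use break Q=31000: TC = 51,040×$8.75 + (51,040/31000.0)×406 + (31000.0/2)×0.27×$8.75 = $483,887.21.
Lowest total cost among the candidates is at Q = 4111.6.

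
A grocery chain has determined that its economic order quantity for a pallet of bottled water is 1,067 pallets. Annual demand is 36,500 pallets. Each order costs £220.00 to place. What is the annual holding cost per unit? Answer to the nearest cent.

The basic EOQ model gives Q* = √(2DS/H); rearrange for the unknown.
From Q* = √(2DS/H): H = 2DS / Q*² = 2 × 36,500 × 220 / 1,067² = 14.1064.

H ≈ £14.11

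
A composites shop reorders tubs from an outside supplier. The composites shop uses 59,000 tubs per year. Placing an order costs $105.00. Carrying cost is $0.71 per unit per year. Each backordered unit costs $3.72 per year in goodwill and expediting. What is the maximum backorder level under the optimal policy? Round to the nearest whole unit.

With planned backorders, Q* = √(2DS/H) · √((H+B)/B).
√(2DS/H) = √(2 × 59,000 × 105 / 0.71) = 4177.404.
√((H+B)/B) = √((0.71+3.72)/3.72) = 1.0913.
Q* ≈ 4558.657.
S* = Q* · H/(H+B) = 4558.657 × 0.71/4.43 ≈ 730.620.

S* ≈ 731 tubs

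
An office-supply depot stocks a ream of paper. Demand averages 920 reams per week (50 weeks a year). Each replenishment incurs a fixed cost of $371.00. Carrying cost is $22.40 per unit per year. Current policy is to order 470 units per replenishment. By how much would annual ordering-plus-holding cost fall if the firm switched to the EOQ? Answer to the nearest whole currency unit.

Annual demand D = 920 × 50 = 46,000.
EOQ = √(2DS/H) = √(2 × 46,000 × 371 / 22.4) ≈ 1234.40.
Cost at Q* = (D/Q*)S + (Q*/2)H = √(2DSH) ≈ $27,650.62.
Cost at Q = 470: (46,000/470)×371 + (470/2)×22.4 = $36,310.64 + $5,264.00 = $41,574.64.
Excess = $41,574.64 − $27,650.62 = $13,924.02.

Extra cost ≈ $13,924 per year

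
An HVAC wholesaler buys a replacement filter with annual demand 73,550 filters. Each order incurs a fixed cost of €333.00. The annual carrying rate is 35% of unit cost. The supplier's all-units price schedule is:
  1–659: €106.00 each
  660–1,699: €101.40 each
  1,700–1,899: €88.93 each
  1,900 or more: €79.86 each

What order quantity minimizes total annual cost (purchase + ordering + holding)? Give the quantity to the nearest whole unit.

Holding cost per unit per year at price C is H = 0.35·C.
For each price level, check whether its EOQ is feasible; otherwise the best quantity at that price is the breakpoint.
Tier 1 (€106.00): EOQ = 1149.1 exceeds tier's upper bound 659, so this tier is dominated.
EOQ at €101.40 = 1174.8 (feasible in tier 2): TC = 73,550×€101.40 + (73,550/1174.8)×333 + (1174.8/2)×0.35×€101.40 = €7,499,664.76.
EOQ at €88.93 = 1254.5 < 1700, so use break Q=1700: TC = 73,550×€88.93 + (73,550/1700.0)×333 + (1700.0/2)×0.35×€88.93 = €6,581,665.32.
EOQ at €79.86 = 1323.8 < 1900, so use break Q=1900: TC = 73,550×€79.86 + (73,550/1900.0)×333 + (1900.0/2)×0.35×€79.86 = €5,913,147.06.
Lowest total cost is €5,913,147.06 at Q = 1900.0.

Q* ≈ 1,900 filters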